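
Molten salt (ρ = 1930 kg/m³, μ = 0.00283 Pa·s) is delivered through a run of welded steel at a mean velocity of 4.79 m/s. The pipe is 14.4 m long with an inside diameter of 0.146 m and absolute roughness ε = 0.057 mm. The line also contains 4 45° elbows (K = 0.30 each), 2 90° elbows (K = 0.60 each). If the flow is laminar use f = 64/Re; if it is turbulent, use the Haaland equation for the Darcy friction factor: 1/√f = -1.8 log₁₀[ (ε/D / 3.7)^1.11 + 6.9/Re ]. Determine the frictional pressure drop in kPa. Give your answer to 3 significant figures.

Reynolds number Re = ρVD/μ = 1930 · 4.79 · 0.146 / 0.00283 = 4.769e+05.
Re > 4000 → turbulent. Relative roughness ε/D = 5.7e-05/0.146 = 0.00039. Haaland: 1/√f = -1.8 log₁₀[(0.00039/3.7)^1.11 + 6.9/4.769e+05] = -1.8 log₁₀[3.85e-05 + 1.45e-05] = 7.696, so f = 0.01688.
Total minor-loss coefficient ΣK = 4·0.3 + 2·0.6 = 2.4.
ΔP = [f·L/D + ΣK]·(ρV²/2) = [0.01688·14.4/0.146 + 2.4]·(1930·4.79²/2) = [1.665 + 2.4]·2.214e+04 = 9.001e+04 Pa.
ΔP = 9.001e+04 Pa = 90.0 kPa.

ΔP ≈ 90.0 kPa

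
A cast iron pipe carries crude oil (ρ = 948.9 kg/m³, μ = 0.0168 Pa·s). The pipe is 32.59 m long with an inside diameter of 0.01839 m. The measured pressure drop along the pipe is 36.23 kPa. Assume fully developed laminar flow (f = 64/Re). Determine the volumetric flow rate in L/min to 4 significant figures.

For laminar flow, f = 64/Re with Re = ρVD/μ, so Darcy-Weisbach reduces to ΔP = 32μLV/D². Solving for V: V = ΔP·D²/(32μL) = 3.623e+04·(0.01839)²/(32·0.0168·32.59) = 0.6993 m/s.
Check: Re = ρVD/μ = 948.9·0.6993·0.01839/0.0168 = 726.4 < 2300, so the laminar assumption holds.
Q = V·A = 0.6993·(π/4·0.01839²) = 0.0001858 m³/s = 11.15 L/min.

Q ≈ 11.15 L/min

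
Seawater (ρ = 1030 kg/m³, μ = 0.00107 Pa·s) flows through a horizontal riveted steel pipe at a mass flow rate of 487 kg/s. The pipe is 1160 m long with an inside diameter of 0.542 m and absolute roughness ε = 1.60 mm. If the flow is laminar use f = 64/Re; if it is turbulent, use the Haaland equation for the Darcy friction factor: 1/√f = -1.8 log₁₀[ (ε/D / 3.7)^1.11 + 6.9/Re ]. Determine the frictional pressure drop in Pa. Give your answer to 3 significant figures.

ΔP ≈ 121000 Pa

A = πD²/4 = π(0.542)²/4 = 0.2307 m²; mean velocity V = ṁ/(ρA) = 487/(1030 · 0.2307) = 2.049 m/s.
Reynolds number Re = ρVD/μ = 1030 · 2.049 · 0.542 / 0.00107 = 1.069e+06.
Re > 4000 → turbulent. Relative roughness ε/D = 0.0016/0.542 = 0.00295. Haaland: 1/√f = -1.8 log₁₀[(0.00295/3.7)^1.11 + 6.9/1.069e+06] = -1.8 log₁₀[0.000364 + 6.45e-06] = 6.176, so f = 0.02622.
Darcy-Weisbach: ΔP = f(L/D)(ρV²/2) = 0.02622·(1160/0.542)·(1030·2.049²/2) = 0.02622·2140·2163 = 1.213e+05 Pa.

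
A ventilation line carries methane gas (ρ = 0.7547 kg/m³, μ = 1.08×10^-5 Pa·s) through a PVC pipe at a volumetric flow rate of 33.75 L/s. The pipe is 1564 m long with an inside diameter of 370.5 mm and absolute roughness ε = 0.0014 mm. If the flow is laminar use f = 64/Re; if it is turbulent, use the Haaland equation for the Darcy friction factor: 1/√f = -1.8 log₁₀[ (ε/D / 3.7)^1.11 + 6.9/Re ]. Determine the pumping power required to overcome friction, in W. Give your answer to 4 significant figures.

P ≈ 0.1726 W

Q = 33.75 L/s = 33.75/1000 = 0.03375 m³/s.
Cross-sectional area A = πD²/4 = π(0.3705)²/4 = 0.1078 m²; mean velocity V = Q/A = 0.03375/0.1078 = 0.313 m/s.
Reynolds number Re = ρVD/μ = 0.7547 · 0.313 · 0.3705 / 1.08e-05 = 8105.
Re > 4000 → turbulent. Relative roughness ε/D = 1.4e-06/0.3705 = 3.78e-06. Haaland: 1/√f = -1.8 log₁₀[(3.78e-06/3.7)^1.11 + 6.9/8105] = -1.8 log₁₀[2.24e-07 + 0.000851] = 5.526, so f = 0.03275.
Darcy-Weisbach: ΔP = f(L/D)(ρV²/2) = 0.03275·(1564/0.3705)·(0.7547·0.313²/2) = 0.03275·4221·0.03698 = 5.113 Pa.
Pumping power P = QΔP = 0.03375·5.113 = 0.17255 W = 0.1726 W.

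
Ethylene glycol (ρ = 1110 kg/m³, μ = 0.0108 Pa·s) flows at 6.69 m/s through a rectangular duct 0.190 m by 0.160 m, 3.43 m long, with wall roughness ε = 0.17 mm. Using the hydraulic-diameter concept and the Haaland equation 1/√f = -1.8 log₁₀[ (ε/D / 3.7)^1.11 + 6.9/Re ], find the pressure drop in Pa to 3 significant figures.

ΔP ≈ 10600 Pa

Hydraulic diameter D_h = 4A/P = 4·(0.19·0.16)/(2·(0.19+0.16)) = 0.1216/0.7 = 0.1737 m.
Re = ρVD_h/μ = 1110·6.69·0.1737/0.0108 = 1.194e+05.
ε/D_h = 0.00017/0.1737 = 0.000979; Haaland gives 1/√f = -1.8 log₁₀[0.000107+5.78e-05] = 6.81, so f = 0.02156.
ΔP = f(L/D_h)(ρV²/2) = 0.02156·3.43/0.1737·2.484e+04 = 1.058e+04 Pa.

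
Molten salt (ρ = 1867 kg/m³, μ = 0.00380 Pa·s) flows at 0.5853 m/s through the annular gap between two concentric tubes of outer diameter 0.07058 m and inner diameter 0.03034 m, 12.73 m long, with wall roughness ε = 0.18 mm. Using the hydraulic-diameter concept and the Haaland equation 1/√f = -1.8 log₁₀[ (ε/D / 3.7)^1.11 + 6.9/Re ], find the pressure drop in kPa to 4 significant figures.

Hydraulic diameter D_h = 4A/P = D_o - D_i = 0.07058 - 0.03034 = 0.04024 m.
Re = ρVD_h/μ = 1867·0.5853·0.04024/0.0038 = 1.157e+04.
ε/D_h = 0.00018/0.04024 = 0.00447; Haaland gives 1/√f = -1.8 log₁₀[0.000577+0.000596] = 5.275, so f = 0.03594.
ΔP = f(L/D_h)(ρV²/2) = 0.03594·12.73/0.04024·319.8 = 3636 Pa.
ΔP = 3.636 kPa.

ΔP ≈ 3.636 kPa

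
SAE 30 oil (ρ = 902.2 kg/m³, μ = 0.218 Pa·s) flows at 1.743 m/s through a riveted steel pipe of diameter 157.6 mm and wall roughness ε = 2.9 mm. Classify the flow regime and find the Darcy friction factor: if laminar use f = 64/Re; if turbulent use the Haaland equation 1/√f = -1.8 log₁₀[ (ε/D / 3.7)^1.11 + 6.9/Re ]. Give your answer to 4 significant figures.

Re = ρVD/μ = 902.2·1.743·0.1576/0.218 = 1137.
Re < 2300 → laminar, so f = 64/Re = 0.0563 (roughness is irrelevant in laminar flow).

f ≈ 0.05630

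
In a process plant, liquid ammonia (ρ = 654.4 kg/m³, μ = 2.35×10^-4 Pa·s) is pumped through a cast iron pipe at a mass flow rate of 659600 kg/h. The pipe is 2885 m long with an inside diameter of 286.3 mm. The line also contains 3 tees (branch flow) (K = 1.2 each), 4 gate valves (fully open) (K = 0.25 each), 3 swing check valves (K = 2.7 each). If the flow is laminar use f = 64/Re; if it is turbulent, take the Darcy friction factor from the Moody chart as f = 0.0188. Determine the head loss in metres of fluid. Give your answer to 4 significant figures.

ṁ = 659600 kg/h = 659600/3600 = 183.2 kg/s.
A = πD²/4 = π(0.2863)²/4 = 0.06438 m²; mean velocity V = ṁ/(ρA) = 183.2/(654.4 · 0.06438) = 4.349 m/s.
Reynolds number Re = ρVD/μ = 654.4 · 4.349 · 0.2863 / 0.000235 = 3.467e+06.
Re > 4000 → turbulent; use the Moody-chart value f = 0.0188.
Total minor-loss coefficient ΣK = 3·1.2 + 4·0.25 + 3·2.7 = 12.7.
ΔP = [f·L/D + ΣK]·(ρV²/2) = [0.0188·2885/0.2863 + 12.7]·(654.4·4.349²/2) = [189.4 + 12.7]·6189 = 1.251e+06 Pa.
Head loss h_f = ΔP/(ρg) = 1.251e+06/(654.4·9.81) = 194.9 m.

h_f ≈ 194.9 m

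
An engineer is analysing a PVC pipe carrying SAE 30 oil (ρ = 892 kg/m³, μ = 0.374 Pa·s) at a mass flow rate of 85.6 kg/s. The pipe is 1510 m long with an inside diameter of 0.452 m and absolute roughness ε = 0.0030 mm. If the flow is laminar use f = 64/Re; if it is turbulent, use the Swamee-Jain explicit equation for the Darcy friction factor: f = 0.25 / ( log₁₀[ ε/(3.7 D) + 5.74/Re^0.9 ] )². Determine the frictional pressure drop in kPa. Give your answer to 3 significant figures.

ΔP ≈ 52.9 kPa

A = πD²/4 = π(0.452)²/4 = 0.1605 m²; mean velocity V = ṁ/(ρA) = 85.6/(892 · 0.1605) = 0.5981 m/s.
Reynolds number Re = ρVD/μ = 892 · 0.5981 · 0.452 / 0.374 = 644.7.
Re < 2300 → laminar flow, so f = 64/Re = 64/644.7 = 0.09927 (the turbulent correlation is not needed).
Darcy-Weisbach: ΔP = f(L/D)(ρV²/2) = 0.09927·(1510/0.452)·(892·0.5981²/2) = 0.09927·3341·159.5 = 5.29e+04 Pa.
ΔP = 5.29e+04 Pa = 52.9 kPa.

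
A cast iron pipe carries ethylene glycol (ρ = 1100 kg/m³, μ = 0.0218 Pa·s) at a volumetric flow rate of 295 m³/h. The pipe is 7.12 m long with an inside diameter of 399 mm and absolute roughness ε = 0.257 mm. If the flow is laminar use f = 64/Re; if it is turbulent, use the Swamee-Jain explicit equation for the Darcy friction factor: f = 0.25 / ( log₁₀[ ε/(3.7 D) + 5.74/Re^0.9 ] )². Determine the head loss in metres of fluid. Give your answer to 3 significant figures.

Q = 295 m³/h = 295/3600 = 0.08194 m³/s.
Cross-sectional area A = πD²/4 = π(0.399)²/4 = 0.125 m²; mean velocity V = Q/A = 0.08194/0.125 = 0.6554 m/s.
Reynolds number Re = ρVD/μ = 1100 · 0.6554 · 0.399 / 0.0218 = 1.319e+04.
Re > 4000 → turbulent. Relative roughness ε/D = 0.000257/0.399 = 0.000644. Swamee-Jain: f = 0.25/(log₁₀[0.000644/3.7 + 5.74/1.319e+04^0.9])² = 0.25/(log₁₀[0.000174 + 0.00112])² = 0.25/(-2.887)² = 0.03.
Darcy-Weisbach: ΔP = f(L/D)(ρV²/2) = 0.03·(7.12/0.399)·(1100·0.6554²/2) = 0.03·17.84·236.2 = 126.5 Pa.
Head loss h_f = ΔP/(ρg) = 126.5/(1100·9.81) = 0.0117 m.

h_f ≈ 0.0117 m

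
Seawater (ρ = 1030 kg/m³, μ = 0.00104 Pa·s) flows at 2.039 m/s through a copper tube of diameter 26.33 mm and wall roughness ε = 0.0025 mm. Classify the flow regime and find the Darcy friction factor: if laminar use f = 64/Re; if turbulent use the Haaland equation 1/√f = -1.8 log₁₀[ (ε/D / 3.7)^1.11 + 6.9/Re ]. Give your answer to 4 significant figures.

f ≈ 0.02071

Re = ρVD/μ = 1030·2.039·0.02633/0.00104 = 5.317e+04.
Re > 4000 → turbulent. ε/D = 2.5e-06/0.02633 = 9.49e-05; Haaland: 1/√f = -1.8 log₁₀[8.02e-06 + 0.00013] = 6.949, so f = 0.02071.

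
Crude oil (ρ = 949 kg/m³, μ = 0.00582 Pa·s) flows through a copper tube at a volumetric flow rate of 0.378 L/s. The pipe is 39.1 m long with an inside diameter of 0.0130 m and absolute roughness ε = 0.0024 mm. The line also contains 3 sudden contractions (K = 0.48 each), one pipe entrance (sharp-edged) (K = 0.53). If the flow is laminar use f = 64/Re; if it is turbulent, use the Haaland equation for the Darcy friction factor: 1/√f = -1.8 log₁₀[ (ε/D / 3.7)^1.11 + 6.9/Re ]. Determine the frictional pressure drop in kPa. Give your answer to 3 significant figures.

ΔP ≈ 422 kPa

Q = 0.378 L/s = 0.378/1000 = 0.000378 m³/s.
Cross-sectional area A = πD²/4 = π(0.013)²/4 = 0.0001327 m²; mean velocity V = Q/A = 0.000378/0.0001327 = 2.848 m/s.
Reynolds number Re = ρVD/μ = 949 · 2.848 · 0.013 / 0.00582 = 6037.
Re > 4000 → turbulent. Relative roughness ε/D = 2.4e-06/0.013 = 0.000185. Haaland: 1/√f = -1.8 log₁₀[(0.000185/3.7)^1.11 + 6.9/6037] = -1.8 log₁₀[1.68e-05 + 0.00114] = 5.284, so f = 0.03581.
Total minor-loss coefficient ΣK = 3·0.48 + 1·0.53 = 1.97.
ΔP = [f·L/D + ΣK]·(ρV²/2) = [0.03581·39.1/0.013 + 1.97]·(949·2.848²/2) = [107.7 + 1.97]·3848 = 4.221e+05 Pa.
ΔP = 4.221e+05 Pa = 422 kPa.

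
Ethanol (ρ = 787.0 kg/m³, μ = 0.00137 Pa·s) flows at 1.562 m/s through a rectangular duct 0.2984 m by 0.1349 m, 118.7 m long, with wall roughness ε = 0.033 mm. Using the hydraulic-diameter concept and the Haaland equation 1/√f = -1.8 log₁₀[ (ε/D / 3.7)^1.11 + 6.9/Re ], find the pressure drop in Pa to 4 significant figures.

Hydraulic diameter D_h = 4A/P = 4·(0.2984·0.1349)/(2·(0.2984+0.1349)) = 0.161/0.8666 = 0.1858 m.
Re = ρVD_h/μ = 787·1.562·0.1858/0.00137 = 1.667e+05.
ε/D_h = 3.3e-05/0.1858 = 0.000178; Haaland gives 1/√f = -1.8 log₁₀[1.61e-05+4.14e-05] = 7.633, so f = 0.01716.
ΔP = f(L/D_h)(ρV²/2) = 0.01716·118.7/0.1858·960.1 = 1.053e+04 Pa.

ΔP ≈ 10530 Pa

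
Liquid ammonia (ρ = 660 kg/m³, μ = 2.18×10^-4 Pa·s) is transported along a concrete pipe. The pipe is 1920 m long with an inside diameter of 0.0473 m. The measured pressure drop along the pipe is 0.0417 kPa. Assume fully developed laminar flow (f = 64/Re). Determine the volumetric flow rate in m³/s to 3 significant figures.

Q ≈ 1.22×10^-5 m³/s

For laminar flow, f = 64/Re with Re = ρVD/μ, so Darcy-Weisbach reduces to ΔP = 32μLV/D². Solving for V: V = ΔP·D²/(32μL) = 41.7·(0.0473)²/(32·0.000218·1920) = 0.006965 m/s.
Check: Re = ρVD/μ = 660·0.006965·0.0473/0.000218 = 997.5 < 2300, so the laminar assumption holds.
Q = V·A = 0.006965·(π/4·0.0473²) = 1.224e-05 m³/s = 1.22×10^-5 m³/s.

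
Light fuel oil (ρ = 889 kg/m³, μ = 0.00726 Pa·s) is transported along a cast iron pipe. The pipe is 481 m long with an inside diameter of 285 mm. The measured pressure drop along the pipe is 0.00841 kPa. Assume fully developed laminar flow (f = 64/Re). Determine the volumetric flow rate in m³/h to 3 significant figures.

Q ≈ 1.40 m³/h

For laminar flow, f = 64/Re with Re = ρVD/μ, so Darcy-Weisbach reduces to ΔP = 32μLV/D². Solving for V: V = ΔP·D²/(32μL) = 8.41·(0.285)²/(32·0.00726·481) = 0.006113 m/s.
Check: Re = ρVD/μ = 889·0.006113·0.285/0.00726 = 213.3 < 2300, so the laminar assumption holds.
Q = V·A = 0.006113·(π/4·0.285²) = 0.00039 m³/s = 1.40 m³/h.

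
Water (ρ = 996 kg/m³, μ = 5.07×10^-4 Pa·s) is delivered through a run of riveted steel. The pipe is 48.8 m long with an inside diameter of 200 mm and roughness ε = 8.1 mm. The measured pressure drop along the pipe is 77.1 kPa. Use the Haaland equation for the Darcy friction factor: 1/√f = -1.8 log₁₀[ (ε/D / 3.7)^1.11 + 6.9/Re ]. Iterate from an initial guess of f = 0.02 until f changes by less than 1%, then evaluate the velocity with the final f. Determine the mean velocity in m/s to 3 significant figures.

Rearranging Darcy-Weisbach: V = √(2·ΔP·D/(f·L·ρ)). With ε/D = 0.0081/0.2 = 0.0405, iterate starting from f = 0.02:
  f = 0.02 → V = √(2·7.71e+04·0.2/(0.02·48.8·996)) = 5.633 m/s; Re = ρVD/μ = 2.213e+06; f → 0.06517
  f = 0.06517 → V = 3.12 m/s; Re = 1.226e+06; f → 0.06518
Converged (Δf/f < 1%). With the final f = 0.06518: V = √(2·7.71e+04·0.2/(0.06518·48.8·996)) = 3.12 m/s.

V ≈ 3.12 m/s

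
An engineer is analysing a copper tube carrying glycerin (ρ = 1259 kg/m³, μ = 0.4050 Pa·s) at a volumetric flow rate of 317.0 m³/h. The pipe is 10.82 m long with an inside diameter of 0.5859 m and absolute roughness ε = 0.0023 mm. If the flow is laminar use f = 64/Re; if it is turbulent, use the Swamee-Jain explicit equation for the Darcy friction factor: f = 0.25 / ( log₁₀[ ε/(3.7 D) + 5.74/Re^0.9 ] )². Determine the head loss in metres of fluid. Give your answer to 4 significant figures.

h_f ≈ 0.01080 m

Q = 317.0 m³/h = 317.0/3600 = 0.08806 m³/s.
Cross-sectional area A = πD²/4 = π(0.5859)²/4 = 0.2696 m²; mean velocity V = Q/A = 0.08806/0.2696 = 0.3266 m/s.
Reynolds number Re = ρVD/μ = 1259 · 0.3266 · 0.5859 / 0.405 = 594.9.
Re < 2300 → laminar flow, so f = 64/Re = 64/594.9 = 0.1076 (the turbulent correlation is not needed).
Darcy-Weisbach: ΔP = f(L/D)(ρV²/2) = 0.1076·(10.82/0.5859)·(1259·0.3266²/2) = 0.1076·18.47·67.15 = 133.4 Pa.
Head loss h_f = ΔP/(ρg) = 133.4/(1259·9.81) = 0.01080 m.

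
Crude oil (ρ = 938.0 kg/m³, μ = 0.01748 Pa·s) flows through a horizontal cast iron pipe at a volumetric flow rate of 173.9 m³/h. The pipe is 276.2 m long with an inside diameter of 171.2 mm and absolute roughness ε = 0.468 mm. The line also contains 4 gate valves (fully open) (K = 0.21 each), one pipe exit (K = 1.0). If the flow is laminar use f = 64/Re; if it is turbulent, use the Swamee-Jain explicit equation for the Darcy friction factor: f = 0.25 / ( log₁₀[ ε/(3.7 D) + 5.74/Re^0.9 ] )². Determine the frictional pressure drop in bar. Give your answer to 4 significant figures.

ΔP ≈ 1.091 bar

Q = 173.9 m³/h = 173.9/3600 = 0.04831 m³/s.
Cross-sectional area A = πD²/4 = π(0.1712)²/4 = 0.02302 m²; mean velocity V = Q/A = 0.04831/0.02302 = 2.098 m/s.
Reynolds number Re = ρVD/μ = 938 · 2.098 · 0.1712 / 0.0175 = 1.928e+04.
Re > 4000 → turbulent. Relative roughness ε/D = 0.000468/0.1712 = 0.00273. Swamee-Jain: f = 0.25/(log₁₀[0.00273/3.7 + 5.74/1.928e+04^0.9])² = 0.25/(log₁₀[0.000739 + 0.000799])² = 0.25/(-2.813)² = 0.03159.
Total minor-loss coefficient ΣK = 4·0.21 + 1·1 = 1.84.
ΔP = [f·L/D + ΣK]·(ρV²/2) = [0.03159·276.2/0.1712 + 1.84]·(938·2.098²/2) = [50.96 + 1.84]·2065 = 1.091e+05 Pa.
ΔP = 1.091e+05 Pa = 1.091 bar.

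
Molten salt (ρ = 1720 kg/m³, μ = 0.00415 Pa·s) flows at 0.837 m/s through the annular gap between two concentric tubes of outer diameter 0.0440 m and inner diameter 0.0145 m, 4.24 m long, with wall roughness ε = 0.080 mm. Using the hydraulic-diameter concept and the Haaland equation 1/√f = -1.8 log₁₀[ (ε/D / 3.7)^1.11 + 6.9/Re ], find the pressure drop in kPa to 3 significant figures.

ΔP ≈ 2.97 kPa

Hydraulic diameter D_h = 4A/P = D_o - D_i = 0.044 - 0.0145 = 0.0295 m.
Re = ρVD_h/μ = 1720·0.837·0.0295/0.00415 = 1.023e+04.
ε/D_h = 8e-05/0.0295 = 0.00271; Haaland gives 1/√f = -1.8 log₁₀[0.000331+0.000674] = 5.396, so f = 0.03435.
ΔP = f(L/D_h)(ρV²/2) = 0.03435·4.24/0.0295·602.5 = 2974 Pa.
ΔP = 2.97 kPa.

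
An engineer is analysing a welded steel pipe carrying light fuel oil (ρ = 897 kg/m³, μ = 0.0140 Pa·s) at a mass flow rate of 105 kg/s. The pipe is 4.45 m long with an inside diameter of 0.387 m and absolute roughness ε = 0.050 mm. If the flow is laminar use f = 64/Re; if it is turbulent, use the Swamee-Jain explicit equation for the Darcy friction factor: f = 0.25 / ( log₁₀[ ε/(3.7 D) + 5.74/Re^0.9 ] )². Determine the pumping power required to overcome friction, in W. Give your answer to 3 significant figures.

P ≈ 14.9 W

A = πD²/4 = π(0.387)²/4 = 0.1176 m²; mean velocity V = ṁ/(ρA) = 105/(897 · 0.1176) = 0.9951 m/s.
Reynolds number Re = ρVD/μ = 897 · 0.9951 · 0.387 / 0.014 = 2.468e+04.
Re > 4000 → turbulent. Relative roughness ε/D = 5e-05/0.387 = 0.000129. Swamee-Jain: f = 0.25/(log₁₀[0.000129/3.7 + 5.74/2.468e+04^0.9])² = 0.25/(log₁₀[3.49e-05 + 0.00064])² = 0.25/(-3.171)² = 0.02486.
Darcy-Weisbach: ΔP = f(L/D)(ρV²/2) = 0.02486·(4.45/0.387)·(897·0.9951²/2) = 0.02486·11.5·444.2 = 127 Pa.
Q = ṁ/ρ = 105/897 = 0.1171 m³/s.
Pumping power P = QΔP = 0.1171·127 = 14.86 W = 14.9 W.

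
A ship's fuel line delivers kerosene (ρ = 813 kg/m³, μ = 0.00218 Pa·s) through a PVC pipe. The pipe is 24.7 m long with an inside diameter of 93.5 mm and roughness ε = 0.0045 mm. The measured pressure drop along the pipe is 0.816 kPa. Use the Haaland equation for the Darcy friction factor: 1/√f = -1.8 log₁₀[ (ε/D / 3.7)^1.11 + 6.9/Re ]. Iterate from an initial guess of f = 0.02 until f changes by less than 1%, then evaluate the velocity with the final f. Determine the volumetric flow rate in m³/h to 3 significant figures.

Q ≈ 13.3 m³/h

Rearranging Darcy-Weisbach: V = √(2·ΔP·D/(f·L·ρ)). With ε/D = 4.5e-06/0.0935 = 4.81e-05, iterate starting from f = 0.02:
  f = 0.02 → V = √(2·816·0.0935/(0.02·24.7·813)) = 0.6164 m/s; Re = ρVD/μ = 2.149e+04; f → 0.02536
  f = 0.02536 → V = 0.5474 m/s; Re = 1.909e+04; f → 0.02612
  f = 0.02612 → V = 0.5393 m/s; Re = 1.881e+04; f → 0.02622
Converged (Δf/f < 1%). With the final f = 0.02622: V = √(2·816·0.0935/(0.02622·24.7·813)) = 0.5384 m/s.
Q = V·A = 0.5384·(π/4·0.0935²) = 0.003696 m³/s = 13.3 m³/h.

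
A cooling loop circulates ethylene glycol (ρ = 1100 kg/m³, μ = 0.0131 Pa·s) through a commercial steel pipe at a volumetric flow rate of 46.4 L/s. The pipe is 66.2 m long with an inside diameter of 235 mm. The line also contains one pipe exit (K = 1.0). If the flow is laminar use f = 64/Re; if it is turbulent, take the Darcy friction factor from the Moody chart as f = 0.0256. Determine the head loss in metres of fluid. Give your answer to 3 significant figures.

Q = 46.4 L/s = 46.4/1000 = 0.0464 m³/s.
Cross-sectional area A = πD²/4 = π(0.235)²/4 = 0.04337 m²; mean velocity V = Q/A = 0.0464/0.04337 = 1.07 m/s.
Reynolds number Re = ρVD/μ = 1100 · 1.07 · 0.235 / 0.0131 = 2.111e+04.
Re > 4000 → turbulent; use the Moody-chart value f = 0.0256.
Total minor-loss coefficient ΣK = 1·1 = 1.
ΔP = [f·L/D + ΣK]·(ρV²/2) = [0.0256·66.2/0.235 + 1]·(1100·1.07²/2) = [7.212 + 1]·629.4 = 5169 Pa.
Head loss h_f = ΔP/(ρg) = 5169/(1100·9.81) = 0.479 m.

h_f ≈ 0.479 m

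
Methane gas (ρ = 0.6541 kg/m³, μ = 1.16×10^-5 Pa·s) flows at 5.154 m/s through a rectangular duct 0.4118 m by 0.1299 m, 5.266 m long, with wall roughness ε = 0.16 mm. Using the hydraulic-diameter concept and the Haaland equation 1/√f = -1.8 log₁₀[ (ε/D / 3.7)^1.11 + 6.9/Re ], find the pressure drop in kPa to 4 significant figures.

Hydraulic diameter D_h = 4A/P = 4·(0.4118·0.1299)/(2·(0.4118+0.1299)) = 0.214/1.083 = 0.1975 m.
Re = ρVD_h/μ = 0.6541·5.154·0.1975/1.16e-05 = 5.74e+04.
ε/D_h = 0.00016/0.1975 = 0.00081; Haaland gives 1/√f = -1.8 log₁₀[8.67e-05+0.00012] = 6.632, so f = 0.02274.
ΔP = f(L/D_h)(ρV²/2) = 0.02274·5.266/0.1975·8.688 = 5.267 Pa.
ΔP = 0.005267 kPa.

ΔP ≈ 0.005267 kPa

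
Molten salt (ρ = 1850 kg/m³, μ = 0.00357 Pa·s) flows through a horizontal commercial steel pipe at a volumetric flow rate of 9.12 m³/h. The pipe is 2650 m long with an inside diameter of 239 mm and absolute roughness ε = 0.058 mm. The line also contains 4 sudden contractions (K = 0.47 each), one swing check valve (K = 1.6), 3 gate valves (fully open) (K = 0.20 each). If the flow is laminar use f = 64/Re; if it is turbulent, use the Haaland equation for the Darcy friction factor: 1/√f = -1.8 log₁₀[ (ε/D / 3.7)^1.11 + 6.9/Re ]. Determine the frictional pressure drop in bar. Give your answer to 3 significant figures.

ΔP ≈ 0.0114 bar

Q = 9.12 m³/h = 9.12/3600 = 0.002533 m³/s.
Cross-sectional area A = πD²/4 = π(0.239)²/4 = 0.04486 m²; mean velocity V = Q/A = 0.002533/0.04486 = 0.05647 m/s.
Reynolds number Re = ρVD/μ = 1850 · 0.05647 · 0.239 / 0.00357 = 6994.
Re > 4000 → turbulent. Relative roughness ε/D = 5.8e-05/0.239 = 0.000243. Haaland: 1/√f = -1.8 log₁₀[(0.000243/3.7)^1.11 + 6.9/6994] = -1.8 log₁₀[2.27e-05 + 0.000987] = 5.393, so f = 0.03439.
Total minor-loss coefficient ΣK = 4·0.47 + 1·1.6 + 3·0.2 = 4.08.
ΔP = [f·L/D + ΣK]·(ρV²/2) = [0.03439·2650/0.239 + 4.08]·(1850·0.05647²/2) = [381.3 + 4.08]·2.95 = 1137 Pa.
ΔP = 1137 Pa = 0.0114 bar.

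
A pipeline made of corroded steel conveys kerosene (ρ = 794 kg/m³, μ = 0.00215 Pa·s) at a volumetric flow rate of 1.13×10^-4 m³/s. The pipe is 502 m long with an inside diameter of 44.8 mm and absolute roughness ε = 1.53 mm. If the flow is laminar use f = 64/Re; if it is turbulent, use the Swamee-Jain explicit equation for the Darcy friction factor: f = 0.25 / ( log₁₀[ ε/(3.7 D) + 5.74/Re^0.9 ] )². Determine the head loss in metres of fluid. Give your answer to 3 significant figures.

h_f ≈ 0.158 m

Cross-sectional area A = πD²/4 = π(0.0448)²/4 = 0.001576 m²; mean velocity V = Q/A = 0.000113/0.001576 = 0.07169 m/s.
Reynolds number Re = ρVD/μ = 794 · 0.07169 · 0.0448 / 0.00215 = 1186.
Re < 2300 → laminar flow, so f = 64/Re = 64/1186 = 0.05396 (the turbulent correlation is not needed).
Darcy-Weisbach: ΔP = f(L/D)(ρV²/2) = 0.05396·(502/0.0448)·(794·0.07169²/2) = 0.05396·1.121e+04·2.04 = 1234 Pa.
Head loss h_f = ΔP/(ρg) = 1234/(794·9.81) = 0.158 m.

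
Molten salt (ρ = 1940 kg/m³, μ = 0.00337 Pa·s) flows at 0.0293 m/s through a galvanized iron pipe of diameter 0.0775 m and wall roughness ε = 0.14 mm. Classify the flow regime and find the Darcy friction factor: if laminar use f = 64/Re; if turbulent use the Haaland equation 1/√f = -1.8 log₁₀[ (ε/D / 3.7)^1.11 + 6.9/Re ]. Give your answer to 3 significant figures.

f ≈ 0.0490

Re = ρVD/μ = 1940·0.0293·0.0775/0.00337 = 1307.
Re < 2300 → laminar, so f = 64/Re = 0.04896 (roughness is irrelevant in laminar flow).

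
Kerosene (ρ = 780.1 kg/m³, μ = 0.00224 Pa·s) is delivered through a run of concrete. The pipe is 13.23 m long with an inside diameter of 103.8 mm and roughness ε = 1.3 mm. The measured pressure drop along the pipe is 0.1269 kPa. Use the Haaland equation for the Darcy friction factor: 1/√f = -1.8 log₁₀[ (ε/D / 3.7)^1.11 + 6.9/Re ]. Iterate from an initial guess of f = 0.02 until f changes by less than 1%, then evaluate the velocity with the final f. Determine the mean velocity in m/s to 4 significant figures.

V ≈ 0.2347 m/s

Rearranging Darcy-Weisbach: V = √(2·ΔP·D/(f·L·ρ)). With ε/D = 0.0013/0.1038 = 0.0125, iterate starting from f = 0.02:
  f = 0.02 → V = √(2·126.9·0.1038/(0.02·13.23·780.1)) = 0.3573 m/s; Re = ρVD/μ = 1.291e+04; f → 0.04462
  f = 0.04462 → V = 0.2392 m/s; Re = 8646; f → 0.04624
  f = 0.04624 → V = 0.235 m/s; Re = 8493; f → 0.04632
Converged (Δf/f < 1%). With the final f = 0.04632: V = √(2·126.9·0.1038/(0.04632·13.23·780.1)) = 0.2347 m/s.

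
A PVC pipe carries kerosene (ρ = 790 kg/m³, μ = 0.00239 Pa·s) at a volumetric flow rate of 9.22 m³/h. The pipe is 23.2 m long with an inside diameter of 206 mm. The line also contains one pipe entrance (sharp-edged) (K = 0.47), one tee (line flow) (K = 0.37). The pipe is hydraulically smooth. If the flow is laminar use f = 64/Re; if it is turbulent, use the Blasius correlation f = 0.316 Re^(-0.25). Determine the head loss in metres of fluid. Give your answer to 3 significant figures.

Q = 9.22 m³/h = 9.22/3600 = 0.002561 m³/s.
Cross-sectional area A = πD²/4 = π(0.206)²/4 = 0.03333 m²; mean velocity V = Q/A = 0.002561/0.03333 = 0.07684 m/s.
Reynolds number Re = ρVD/μ = 790 · 0.07684 · 0.206 / 0.00239 = 5232.
Re > 4000 → turbulent. Smooth-pipe (Blasius): f = 0.316 Re^(-0.25) = 0.316/(5232)^0.25 = 0.03715.
Total minor-loss coefficient ΣK = 1·0.47 + 1·0.37 = 0.84.
ΔP = [f·L/D + ΣK]·(ρV²/2) = [0.03715·23.2/0.206 + 0.84]·(790·0.07684²/2) = [4.184 + 0.84]·2.332 = 11.72 Pa.
Head loss h_f = ΔP/(ρg) = 11.72/(790·9.81) = 0.00151 m.

h_f ≈ 0.00151 m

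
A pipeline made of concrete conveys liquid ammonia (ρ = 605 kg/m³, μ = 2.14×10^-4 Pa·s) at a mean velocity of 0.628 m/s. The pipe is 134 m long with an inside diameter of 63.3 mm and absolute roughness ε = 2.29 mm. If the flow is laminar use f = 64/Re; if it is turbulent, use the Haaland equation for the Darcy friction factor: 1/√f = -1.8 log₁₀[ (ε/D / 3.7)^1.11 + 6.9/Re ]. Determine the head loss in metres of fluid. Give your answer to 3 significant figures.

Reynolds number Re = ρVD/μ = 605 · 0.628 · 0.0633 / 0.000214 = 1.124e+05.
Re > 4000 → turbulent. Relative roughness ε/D = 0.00229/0.0633 = 0.0362. Haaland: 1/√f = -1.8 log₁₀[(0.0362/3.7)^1.11 + 6.9/1.124e+05] = -1.8 log₁₀[0.00588 + 6.14e-05] = 4.007, so f = 0.06227.
Darcy-Weisbach: ΔP = f(L/D)(ρV²/2) = 0.06227·(134/0.0633)·(605·0.628²/2) = 0.06227·2117·119.3 = 1.573e+04 Pa.
Head loss h_f = ΔP/(ρg) = 1.573e+04/(605·9.81) = 2.65 m.

h_f ≈ 2.65 m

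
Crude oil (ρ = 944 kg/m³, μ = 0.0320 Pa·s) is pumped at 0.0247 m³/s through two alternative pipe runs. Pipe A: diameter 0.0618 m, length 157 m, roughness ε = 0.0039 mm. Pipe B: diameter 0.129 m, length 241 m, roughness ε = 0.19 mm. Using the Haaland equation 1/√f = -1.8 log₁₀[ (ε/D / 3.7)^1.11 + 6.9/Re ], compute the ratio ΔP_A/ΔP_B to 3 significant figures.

ΔP_A/ΔP_B ≈ 20.2

Pipe A: V = Q/A = 0.0247/0.003 = 8.234 m/s; Re = 1.501e+04; ε/D = 6.31e-05; Haaland → f = 0.02779; ΔP_A = f(L/D)(ρV²/2) = 2.259e+06 Pa.
Pipe B: V = Q/A = 0.0247/0.01307 = 1.89 m/s; Re = 7192; ε/D = 0.00147; Haaland → f = 0.03552; ΔP_B = f(L/D)(ρV²/2) = 1.119e+05 Pa.
ΔP_A/ΔP_B = 2.259e+06/1.119e+05 = 20.2.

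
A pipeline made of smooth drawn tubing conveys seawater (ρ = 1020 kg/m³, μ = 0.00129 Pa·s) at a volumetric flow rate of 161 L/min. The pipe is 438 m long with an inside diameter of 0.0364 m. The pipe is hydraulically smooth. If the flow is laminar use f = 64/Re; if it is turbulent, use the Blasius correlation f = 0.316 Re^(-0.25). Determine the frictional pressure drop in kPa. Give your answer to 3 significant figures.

Q = 161 L/min = 161/60000 = 0.002683 m³/s.
Cross-sectional area A = πD²/4 = π(0.0364)²/4 = 0.001041 m²; mean velocity V = Q/A = 0.002683/0.001041 = 2.579 m/s.
Reynolds number Re = ρVD/μ = 1020 · 2.579 · 0.0364 / 0.00129 = 7.422e+04.
Re > 4000 → turbulent. Smooth-pipe (Blasius): f = 0.316 Re^(-0.25) = 0.316/(7.422e+04)^0.25 = 0.01915.
Darcy-Weisbach: ΔP = f(L/D)(ρV²/2) = 0.01915·(438/0.0364)·(1020·2.579²/2) = 0.01915·1.203e+04·3391 = 7.812e+05 Pa.
ΔP = 7.812e+05 Pa = 781 kPa.

ΔP ≈ 781 kPa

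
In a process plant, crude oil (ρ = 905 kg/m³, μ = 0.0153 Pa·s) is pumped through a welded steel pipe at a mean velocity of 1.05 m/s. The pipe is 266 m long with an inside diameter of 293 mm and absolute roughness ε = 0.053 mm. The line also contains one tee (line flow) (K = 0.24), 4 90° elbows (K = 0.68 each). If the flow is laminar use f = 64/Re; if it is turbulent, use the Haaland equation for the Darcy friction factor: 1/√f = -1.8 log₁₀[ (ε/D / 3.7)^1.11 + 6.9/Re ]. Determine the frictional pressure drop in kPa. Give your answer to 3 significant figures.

ΔP ≈ 13.5 kPa

Reynolds number Re = ρVD/μ = 905 · 1.05 · 0.293 / 0.0153 = 1.82e+04.
Re > 4000 → turbulent. Relative roughness ε/D = 5.3e-05/0.293 = 0.000181. Haaland: 1/√f = -1.8 log₁₀[(0.000181/3.7)^1.11 + 6.9/1.82e+04] = -1.8 log₁₀[1.64e-05 + 0.000379] = 6.125, so f = 0.02666.
Total minor-loss coefficient ΣK = 1·0.24 + 4·0.68 = 2.96.
ΔP = [f·L/D + ΣK]·(ρV²/2) = [0.02666·266/0.293 + 2.96]·(905·1.05²/2) = [24.2 + 2.96]·498.9 = 1.355e+04 Pa.
ΔP = 1.355e+04 Pa = 13.5 kPa.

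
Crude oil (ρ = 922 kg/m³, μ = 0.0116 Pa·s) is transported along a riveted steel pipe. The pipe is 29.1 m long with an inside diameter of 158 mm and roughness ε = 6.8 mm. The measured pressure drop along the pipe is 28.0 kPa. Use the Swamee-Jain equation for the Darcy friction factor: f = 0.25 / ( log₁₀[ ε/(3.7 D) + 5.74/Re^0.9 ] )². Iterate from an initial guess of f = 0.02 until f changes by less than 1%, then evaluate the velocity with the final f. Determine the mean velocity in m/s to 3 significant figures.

V ≈ 2.20 m/s

Rearranging Darcy-Weisbach: V = √(2·ΔP·D/(f·L·ρ)). With ε/D = 0.0068/0.158 = 0.043, iterate starting from f = 0.02:
  f = 0.02 → V = √(2·2.8e+04·0.158/(0.02·29.1·922)) = 4.061 m/s; Re = ρVD/μ = 5.099e+04; f → 0.06767
  f = 0.06767 → V = 2.208 m/s; Re = 2.772e+04; f → 0.06829
Converged (Δf/f < 1%). With the final f = 0.06829: V = √(2·2.8e+04·0.158/(0.06829·29.1·922)) = 2.198 m/s.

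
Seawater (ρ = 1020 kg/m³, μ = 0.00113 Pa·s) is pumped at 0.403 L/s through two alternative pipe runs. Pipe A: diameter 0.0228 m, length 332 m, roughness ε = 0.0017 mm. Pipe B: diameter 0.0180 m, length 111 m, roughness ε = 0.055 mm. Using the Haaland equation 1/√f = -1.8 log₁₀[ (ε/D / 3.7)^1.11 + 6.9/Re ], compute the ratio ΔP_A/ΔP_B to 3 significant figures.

Pipe A: V = Q/A = 0.000403/0.0004083 = 0.9871 m/s; Re = 2.031e+04; ε/D = 7.46e-05; Haaland → f = 0.02576; ΔP_A = f(L/D)(ρV²/2) = 1.864e+05 Pa.
Pipe B: V = Q/A = 0.000403/0.0002545 = 1.584 m/s; Re = 2.573e+04; ε/D = 0.00306; Haaland → f = 0.03034; ΔP_B = f(L/D)(ρV²/2) = 2.393e+05 Pa.
ΔP_A/ΔP_B = 1.864e+05/2.393e+05 = 0.779.

ΔP_A/ΔP_B ≈ 0.779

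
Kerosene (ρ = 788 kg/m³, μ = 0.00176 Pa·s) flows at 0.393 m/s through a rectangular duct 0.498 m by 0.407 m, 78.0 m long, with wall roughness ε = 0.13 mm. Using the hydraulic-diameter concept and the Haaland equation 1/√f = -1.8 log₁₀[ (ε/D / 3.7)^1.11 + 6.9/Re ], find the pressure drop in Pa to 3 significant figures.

Hydraulic diameter D_h = 4A/P = 4·(0.498·0.407)/(2·(0.498+0.407)) = 0.8107/1.81 = 0.4479 m.
Re = ρVD_h/μ = 788·0.393·0.4479/0.00176 = 7.882e+04.
ε/D_h = 0.00013/0.4479 = 0.00029; Haaland gives 1/√f = -1.8 log₁₀[2.77e-05+8.75e-05] = 7.089, so f = 0.0199.
ΔP = f(L/D_h)(ρV²/2) = 0.0199·78/0.4479·60.85 = 210.9 Pa.

ΔP ≈ 211 Pa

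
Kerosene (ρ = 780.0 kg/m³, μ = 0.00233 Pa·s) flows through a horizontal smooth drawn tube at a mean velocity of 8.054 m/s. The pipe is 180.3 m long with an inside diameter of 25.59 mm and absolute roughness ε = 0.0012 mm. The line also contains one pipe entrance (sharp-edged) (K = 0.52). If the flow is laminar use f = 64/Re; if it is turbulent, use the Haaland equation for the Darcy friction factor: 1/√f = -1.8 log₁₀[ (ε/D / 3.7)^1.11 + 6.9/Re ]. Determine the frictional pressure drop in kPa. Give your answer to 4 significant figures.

Reynolds number Re = ρVD/μ = 780 · 8.054 · 0.02559 / 0.00233 = 6.9e+04.
Re > 4000 → turbulent. Relative roughness ε/D = 1.2e-06/0.02559 = 4.69e-05. Haaland: 1/√f = -1.8 log₁₀[(4.69e-05/3.7)^1.11 + 6.9/6.9e+04] = -1.8 log₁₀[3.67e-06 + 0.0001] = 7.172, so f = 0.01944.
Total minor-loss coefficient ΣK = 1·0.52 = 0.52.
ΔP = [f·L/D + ΣK]·(ρV²/2) = [0.01944·180.3/0.02559 + 0.52]·(780·8.054²/2) = [137 + 0.52]·2.53e+04 = 3.479e+06 Pa.
ΔP = 3.479e+06 Pa = 3479 kPa.

ΔP ≈ 3479 kPa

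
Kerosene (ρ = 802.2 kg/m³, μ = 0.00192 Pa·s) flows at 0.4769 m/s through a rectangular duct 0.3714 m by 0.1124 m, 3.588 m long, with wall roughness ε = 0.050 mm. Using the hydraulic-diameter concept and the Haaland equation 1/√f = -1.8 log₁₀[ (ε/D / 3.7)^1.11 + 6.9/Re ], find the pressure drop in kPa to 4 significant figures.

ΔP ≈ 0.04415 kPa

Hydraulic diameter D_h = 4A/P = 4·(0.3714·0.1124)/(2·(0.3714+0.1124)) = 0.167/0.9676 = 0.1726 m.
Re = ρVD_h/μ = 802.2·0.4769·0.1726/0.00192 = 3.439e+04.
ε/D_h = 5e-05/0.1726 = 0.00029; Haaland gives 1/√f = -1.8 log₁₀[2.77e-05+0.000201] = 6.555, so f = 0.02328.
ΔP = f(L/D_h)(ρV²/2) = 0.02328·3.588/0.1726·91.22 = 44.15 Pa.
ΔP = 0.04415 kPa.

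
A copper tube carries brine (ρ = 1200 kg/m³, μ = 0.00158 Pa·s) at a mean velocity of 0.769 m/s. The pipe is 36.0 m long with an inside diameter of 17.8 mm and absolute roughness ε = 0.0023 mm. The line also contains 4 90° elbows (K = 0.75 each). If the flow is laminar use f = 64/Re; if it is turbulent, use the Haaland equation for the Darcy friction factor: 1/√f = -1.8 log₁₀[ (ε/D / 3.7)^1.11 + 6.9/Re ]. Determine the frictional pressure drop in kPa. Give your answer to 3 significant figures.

ΔP ≈ 23.1 kPa

Reynolds number Re = ρVD/μ = 1200 · 0.769 · 0.0178 / 0.00158 = 1.04e+04.
Re > 4000 → turbulent. Relative roughness ε/D = 2.3e-06/0.0178 = 0.000129. Haaland: 1/√f = -1.8 log₁₀[(0.000129/3.7)^1.11 + 6.9/1.04e+04] = -1.8 log₁₀[1.13e-05 + 0.000664] = 5.707, so f = 0.0307.
Total minor-loss coefficient ΣK = 4·0.75 = 3.
ΔP = [f·L/D + ΣK]·(ρV²/2) = [0.0307·36/0.0178 + 3]·(1200·0.769²/2) = [62.09 + 3]·354.8 = 2.31e+04 Pa.
ΔP = 2.31e+04 Pa = 23.1 kPa.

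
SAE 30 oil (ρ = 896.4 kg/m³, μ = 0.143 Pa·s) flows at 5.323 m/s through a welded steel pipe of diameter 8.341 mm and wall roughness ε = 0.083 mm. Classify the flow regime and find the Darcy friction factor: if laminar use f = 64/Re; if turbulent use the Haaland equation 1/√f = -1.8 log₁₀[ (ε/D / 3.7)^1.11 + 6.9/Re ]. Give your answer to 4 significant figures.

f ≈ 0.2300

Re = ρVD/μ = 896.4·5.323·0.008341/0.143 = 278.3.
Re < 2300 → laminar, so f = 64/Re = 0.23 (roughness is irrelevant in laminar flow).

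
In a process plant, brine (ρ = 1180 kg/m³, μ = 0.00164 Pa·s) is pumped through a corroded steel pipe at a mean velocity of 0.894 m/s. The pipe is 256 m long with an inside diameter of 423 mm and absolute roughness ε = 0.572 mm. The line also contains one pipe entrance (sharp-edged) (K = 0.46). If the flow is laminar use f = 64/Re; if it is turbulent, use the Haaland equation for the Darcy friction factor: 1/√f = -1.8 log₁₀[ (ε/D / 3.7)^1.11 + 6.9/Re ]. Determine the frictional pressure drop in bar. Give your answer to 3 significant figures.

ΔP ≈ 0.0648 bar

Reynolds number Re = ρVD/μ = 1180 · 0.894 · 0.423 / 0.00164 = 2.721e+05.
Re > 4000 → turbulent. Relative roughness ε/D = 0.000572/0.423 = 0.00135. Haaland: 1/√f = -1.8 log₁₀[(0.00135/3.7)^1.11 + 6.9/2.721e+05] = -1.8 log₁₀[0.000153 + 2.54e-05] = 6.748, so f = 0.02196.
Total minor-loss coefficient ΣK = 1·0.46 = 0.46.
ΔP = [f·L/D + ΣK]·(ρV²/2) = [0.02196·256/0.423 + 0.46]·(1180·0.894²/2) = [13.29 + 0.46]·471.5 = 6485 Pa.
ΔP = 6485 Pa = 0.0648 bar.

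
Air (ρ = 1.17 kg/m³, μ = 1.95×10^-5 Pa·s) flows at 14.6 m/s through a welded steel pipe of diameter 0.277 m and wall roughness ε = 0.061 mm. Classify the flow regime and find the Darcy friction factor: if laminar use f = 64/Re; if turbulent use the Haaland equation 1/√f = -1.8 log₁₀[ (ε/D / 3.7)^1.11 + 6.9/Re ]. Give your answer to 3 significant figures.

f ≈ 0.0166

Re = ρVD/μ = 1.17·14.6·0.277/1.95e-05 = 2.427e+05.
Re > 4000 → turbulent. ε/D = 6.1e-05/0.277 = 0.00022; Haaland: 1/√f = -1.8 log₁₀[2.04e-05 + 2.84e-05] = 7.76, so f = 0.01661.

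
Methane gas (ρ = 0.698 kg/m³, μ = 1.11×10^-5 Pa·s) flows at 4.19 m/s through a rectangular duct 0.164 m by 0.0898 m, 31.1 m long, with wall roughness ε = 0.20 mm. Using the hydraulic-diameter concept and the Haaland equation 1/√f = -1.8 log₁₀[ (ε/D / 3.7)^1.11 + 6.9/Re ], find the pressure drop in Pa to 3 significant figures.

Hydraulic diameter D_h = 4A/P = 4·(0.164·0.0898)/(2·(0.164+0.0898)) = 0.05891/0.5076 = 0.1161 m.
Re = ρVD_h/μ = 0.698·4.19·0.1161/1.11e-05 = 3.058e+04.
ε/D_h = 0.0002/0.1161 = 0.00172; Haaland gives 1/√f = -1.8 log₁₀[0.0002+0.000226] = 6.067, so f = 0.02717.
ΔP = f(L/D_h)(ρV²/2) = 0.02717·31.1/0.1161·6.127 = 44.61 Pa.

ΔP ≈ 44.6 Pa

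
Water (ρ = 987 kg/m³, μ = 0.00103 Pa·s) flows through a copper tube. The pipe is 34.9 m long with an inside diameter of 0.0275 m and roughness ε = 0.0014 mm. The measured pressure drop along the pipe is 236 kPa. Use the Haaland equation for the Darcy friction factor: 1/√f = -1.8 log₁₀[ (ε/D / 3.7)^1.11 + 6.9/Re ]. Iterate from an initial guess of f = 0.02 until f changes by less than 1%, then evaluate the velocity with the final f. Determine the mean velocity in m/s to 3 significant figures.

V ≈ 4.66 m/s

Rearranging Darcy-Weisbach: V = √(2·ΔP·D/(f·L·ρ)). With ε/D = 1.4e-06/0.0275 = 5.09e-05, iterate starting from f = 0.02:
  f = 0.02 → V = √(2·2.36e+05·0.0275/(0.02·34.9·987)) = 4.341 m/s; Re = ρVD/μ = 1.144e+05; f → 0.01757
  f = 0.01757 → V = 4.631 m/s; Re = 1.22e+05; f → 0.01735
  f = 0.01735 → V = 4.66 m/s; Re = 1.228e+05; f → 0.01733
Converged (Δf/f < 1%). With the final f = 0.01733: V = √(2·2.36e+05·0.0275/(0.01733·34.9·987)) = 4.663 m/s.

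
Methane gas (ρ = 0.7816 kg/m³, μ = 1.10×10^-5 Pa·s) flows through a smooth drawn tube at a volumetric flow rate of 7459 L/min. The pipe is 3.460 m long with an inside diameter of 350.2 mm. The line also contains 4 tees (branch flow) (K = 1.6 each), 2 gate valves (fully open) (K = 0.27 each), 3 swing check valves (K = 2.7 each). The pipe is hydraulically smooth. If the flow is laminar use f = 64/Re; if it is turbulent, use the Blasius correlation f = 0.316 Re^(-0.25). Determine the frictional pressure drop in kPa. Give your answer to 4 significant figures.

Q = 7459 L/min = 7459/60000 = 0.1243 m³/s.
Cross-sectional area A = πD²/4 = π(0.3502)²/4 = 0.09632 m²; mean velocity V = Q/A = 0.1243/0.09632 = 1.291 m/s.
Reynolds number Re = ρVD/μ = 0.7816 · 1.291 · 0.3502 / 1.1e-05 = 3.212e+04.
Re > 4000 → turbulent. Smooth-pipe (Blasius): f = 0.316 Re^(-0.25) = 0.316/(3.212e+04)^0.25 = 0.02361.
Total minor-loss coefficient ΣK = 4·1.6 + 2·0.27 + 3·2.7 = 15.
ΔP = [f·L/D + ΣK]·(ρV²/2) = [0.02361·3.46/0.3502 + 15]·(0.7816·1.291²/2) = [0.2332 + 15]·0.651 = 9.943 Pa.
ΔP = 9.943 Pa = 0.009943 kPa.

ΔP ≈ 0.009943 kPa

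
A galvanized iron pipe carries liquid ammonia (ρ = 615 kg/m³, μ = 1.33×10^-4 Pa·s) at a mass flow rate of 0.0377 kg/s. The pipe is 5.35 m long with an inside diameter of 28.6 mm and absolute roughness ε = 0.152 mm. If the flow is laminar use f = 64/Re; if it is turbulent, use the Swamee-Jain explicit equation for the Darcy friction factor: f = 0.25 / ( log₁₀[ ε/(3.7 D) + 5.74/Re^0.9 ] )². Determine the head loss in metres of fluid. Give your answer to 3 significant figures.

A = πD²/4 = π(0.0286)²/4 = 0.0006424 m²; mean velocity V = ṁ/(ρA) = 0.0377/(615 · 0.0006424) = 0.09542 m/s.
Reynolds number Re = ρVD/μ = 615 · 0.09542 · 0.0286 / 0.000133 = 1.262e+04.
Re > 4000 → turbulent. Relative roughness ε/D = 0.000152/0.0286 = 0.00531. Swamee-Jain: f = 0.25/(log₁₀[0.00531/3.7 + 5.74/1.262e+04^0.9])² = 0.25/(log₁₀[0.00144 + 0.00117])² = 0.25/(-2.584)² = 0.03744.
Darcy-Weisbach: ΔP = f(L/D)(ρV²/2) = 0.03744·(5.35/0.0286)·(615·0.09542²/2) = 0.03744·187.1·2.8 = 19.61 Pa.
Head loss h_f = ΔP/(ρg) = 19.61/(615·9.81) = 0.00325 m.

h_f ≈ 0.00325 m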